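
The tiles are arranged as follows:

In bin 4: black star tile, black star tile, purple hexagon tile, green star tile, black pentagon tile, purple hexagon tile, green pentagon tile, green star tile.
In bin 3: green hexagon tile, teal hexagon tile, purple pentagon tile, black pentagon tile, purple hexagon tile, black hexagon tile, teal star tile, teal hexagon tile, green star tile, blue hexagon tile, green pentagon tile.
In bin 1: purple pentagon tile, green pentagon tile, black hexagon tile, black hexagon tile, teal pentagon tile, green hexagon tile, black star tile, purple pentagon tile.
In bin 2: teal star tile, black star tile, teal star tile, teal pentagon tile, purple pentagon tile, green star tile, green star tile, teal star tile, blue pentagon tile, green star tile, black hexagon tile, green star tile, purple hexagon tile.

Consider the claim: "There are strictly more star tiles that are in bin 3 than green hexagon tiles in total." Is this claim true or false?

star tiles in bin 3: 2.
green hexagon tiles: 2.
The claim requires 2 > 2, which does not hold.

False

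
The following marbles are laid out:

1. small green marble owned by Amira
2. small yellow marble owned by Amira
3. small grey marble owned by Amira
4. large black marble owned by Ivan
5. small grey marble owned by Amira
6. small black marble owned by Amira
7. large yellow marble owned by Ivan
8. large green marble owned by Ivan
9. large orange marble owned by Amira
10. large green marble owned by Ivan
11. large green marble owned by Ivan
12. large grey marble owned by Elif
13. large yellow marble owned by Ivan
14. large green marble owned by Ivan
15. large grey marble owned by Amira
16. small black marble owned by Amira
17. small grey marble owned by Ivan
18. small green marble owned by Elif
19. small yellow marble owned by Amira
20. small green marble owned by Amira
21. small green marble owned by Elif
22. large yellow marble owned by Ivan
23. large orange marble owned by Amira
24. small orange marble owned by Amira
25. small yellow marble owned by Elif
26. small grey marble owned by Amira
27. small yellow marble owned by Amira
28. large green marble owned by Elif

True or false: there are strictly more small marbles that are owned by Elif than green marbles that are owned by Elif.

False

|small marbles owned by Elif| = 3.
|green marbles owned by Elif| = 3.
The claim requires 3 > 3, which does not hold.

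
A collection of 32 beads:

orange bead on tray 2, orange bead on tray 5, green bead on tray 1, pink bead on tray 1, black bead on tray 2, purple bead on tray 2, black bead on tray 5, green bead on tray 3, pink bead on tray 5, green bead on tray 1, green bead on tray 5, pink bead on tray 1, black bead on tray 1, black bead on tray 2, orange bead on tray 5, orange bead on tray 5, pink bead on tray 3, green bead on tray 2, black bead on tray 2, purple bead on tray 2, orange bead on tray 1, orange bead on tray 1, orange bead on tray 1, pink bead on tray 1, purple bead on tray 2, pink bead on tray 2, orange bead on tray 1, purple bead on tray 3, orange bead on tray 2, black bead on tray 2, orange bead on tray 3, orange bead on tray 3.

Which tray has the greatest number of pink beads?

tray 1

Counts by tray (restricted to pink beads): tray 1→3, tray 5→1, tray 2→1, tray 3→1.
The maximum is 3, held uniquely by tray 1.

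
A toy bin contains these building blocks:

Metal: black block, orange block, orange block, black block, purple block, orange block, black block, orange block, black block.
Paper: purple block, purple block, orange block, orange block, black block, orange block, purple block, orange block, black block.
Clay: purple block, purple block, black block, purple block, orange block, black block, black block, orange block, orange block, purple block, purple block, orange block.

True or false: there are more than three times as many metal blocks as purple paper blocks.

False

There are 9 metal blocks.
There are 3 purple paper blocks.
The claim requires 9 > 3 × 3 = 9, which does not hold.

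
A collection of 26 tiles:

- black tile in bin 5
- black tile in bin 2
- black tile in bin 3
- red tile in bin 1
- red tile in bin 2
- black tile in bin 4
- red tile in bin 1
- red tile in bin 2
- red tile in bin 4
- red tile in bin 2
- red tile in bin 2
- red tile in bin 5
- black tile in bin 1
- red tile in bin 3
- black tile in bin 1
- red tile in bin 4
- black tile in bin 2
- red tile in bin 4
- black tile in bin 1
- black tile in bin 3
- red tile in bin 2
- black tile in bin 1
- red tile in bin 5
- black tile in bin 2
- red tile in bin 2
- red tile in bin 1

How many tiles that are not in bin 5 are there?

23

Total tiles: 26; with the excluded value: 3; remaining 26 − 3 = 23.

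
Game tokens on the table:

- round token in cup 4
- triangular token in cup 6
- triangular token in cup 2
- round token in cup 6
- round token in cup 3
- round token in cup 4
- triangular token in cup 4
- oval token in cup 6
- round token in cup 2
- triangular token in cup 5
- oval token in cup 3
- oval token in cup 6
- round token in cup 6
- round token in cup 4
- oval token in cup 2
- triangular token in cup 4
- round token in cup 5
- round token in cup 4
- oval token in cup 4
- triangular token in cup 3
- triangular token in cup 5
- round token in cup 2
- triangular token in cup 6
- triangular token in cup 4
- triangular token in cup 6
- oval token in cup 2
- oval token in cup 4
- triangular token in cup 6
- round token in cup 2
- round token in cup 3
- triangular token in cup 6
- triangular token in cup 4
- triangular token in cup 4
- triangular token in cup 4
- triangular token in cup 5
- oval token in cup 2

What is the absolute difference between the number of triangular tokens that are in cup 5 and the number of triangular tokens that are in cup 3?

2

triangular tokens in cup 5: 3. triangular tokens in cup 3: 1.
|3 − 1| = 3 − 1 = 2.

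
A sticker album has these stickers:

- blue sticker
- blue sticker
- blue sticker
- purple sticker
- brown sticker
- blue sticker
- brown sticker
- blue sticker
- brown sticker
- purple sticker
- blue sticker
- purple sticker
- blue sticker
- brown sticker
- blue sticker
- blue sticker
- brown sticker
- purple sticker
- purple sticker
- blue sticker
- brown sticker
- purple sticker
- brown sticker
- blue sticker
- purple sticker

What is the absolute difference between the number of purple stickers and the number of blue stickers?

purple stickers: 7. blue stickers: 11.
|7 − 11| = 11 − 7 = 4.

4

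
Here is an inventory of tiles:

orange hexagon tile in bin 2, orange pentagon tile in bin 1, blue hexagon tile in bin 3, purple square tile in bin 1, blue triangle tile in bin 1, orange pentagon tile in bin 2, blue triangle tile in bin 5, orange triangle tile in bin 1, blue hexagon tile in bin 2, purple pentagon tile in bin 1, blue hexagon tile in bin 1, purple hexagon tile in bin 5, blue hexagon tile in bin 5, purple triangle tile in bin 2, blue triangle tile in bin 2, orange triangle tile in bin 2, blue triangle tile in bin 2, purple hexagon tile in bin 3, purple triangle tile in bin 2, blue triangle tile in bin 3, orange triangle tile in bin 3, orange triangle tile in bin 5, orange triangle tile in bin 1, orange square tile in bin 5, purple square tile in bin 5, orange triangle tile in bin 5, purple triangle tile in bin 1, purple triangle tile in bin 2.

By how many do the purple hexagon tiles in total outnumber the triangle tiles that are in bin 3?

purple hexagon tiles: 2.
triangle tiles in bin 3: 2.
2 − 2 = 0.

0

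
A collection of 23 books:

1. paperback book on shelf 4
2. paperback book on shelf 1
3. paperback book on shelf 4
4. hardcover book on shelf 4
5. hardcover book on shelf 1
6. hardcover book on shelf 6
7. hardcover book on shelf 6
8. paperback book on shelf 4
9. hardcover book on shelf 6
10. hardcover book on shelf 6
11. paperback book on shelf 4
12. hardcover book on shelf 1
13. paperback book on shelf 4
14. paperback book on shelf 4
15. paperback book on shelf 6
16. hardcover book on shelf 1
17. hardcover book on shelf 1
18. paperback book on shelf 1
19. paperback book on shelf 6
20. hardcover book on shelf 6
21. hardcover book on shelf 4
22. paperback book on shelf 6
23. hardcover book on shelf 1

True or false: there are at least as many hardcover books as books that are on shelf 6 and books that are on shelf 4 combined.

|hardcover books| = 12.
books on shelf 6: 8; books on shelf 4: 8; combined: 8 + 8 = 16.
The claim requires 12 ≥ 16, which does not hold.

False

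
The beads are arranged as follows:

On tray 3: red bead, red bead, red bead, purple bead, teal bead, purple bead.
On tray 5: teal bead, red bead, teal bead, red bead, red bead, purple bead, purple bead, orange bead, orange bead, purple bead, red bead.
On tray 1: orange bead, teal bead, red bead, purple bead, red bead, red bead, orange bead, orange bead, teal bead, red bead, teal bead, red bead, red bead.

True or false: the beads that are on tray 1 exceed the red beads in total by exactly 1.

False

beads on tray 1: 13.
red beads: 13.
The claim requires 13 − 13 (= 0) to equal 1, which does not hold.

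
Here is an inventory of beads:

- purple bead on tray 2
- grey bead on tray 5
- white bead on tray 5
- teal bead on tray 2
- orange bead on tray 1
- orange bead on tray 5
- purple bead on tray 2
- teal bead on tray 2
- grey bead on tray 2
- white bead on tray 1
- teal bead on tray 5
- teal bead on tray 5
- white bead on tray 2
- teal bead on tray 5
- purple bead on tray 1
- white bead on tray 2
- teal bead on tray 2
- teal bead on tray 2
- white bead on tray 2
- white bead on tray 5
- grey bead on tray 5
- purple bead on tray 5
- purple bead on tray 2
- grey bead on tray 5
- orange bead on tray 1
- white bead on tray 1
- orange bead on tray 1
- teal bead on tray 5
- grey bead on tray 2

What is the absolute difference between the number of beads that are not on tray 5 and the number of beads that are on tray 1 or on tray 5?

1

beads that are not on tray 5: 18. beads on tray 1 or on tray 5: 17.
|18 − 17| = 18 − 17 = 1.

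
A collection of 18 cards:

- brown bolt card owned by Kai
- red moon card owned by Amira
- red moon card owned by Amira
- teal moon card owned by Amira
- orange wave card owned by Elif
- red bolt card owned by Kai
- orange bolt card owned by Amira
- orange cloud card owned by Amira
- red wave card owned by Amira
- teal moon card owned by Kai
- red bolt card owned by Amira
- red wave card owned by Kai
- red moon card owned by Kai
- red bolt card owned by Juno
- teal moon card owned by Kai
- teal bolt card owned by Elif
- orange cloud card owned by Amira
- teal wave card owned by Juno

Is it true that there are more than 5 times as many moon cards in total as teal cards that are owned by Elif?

There are 6 moon cards.
Count of teal cards owned by Elif: 1.
The claim requires 6 > 5 × 1 = 5, which holds.

True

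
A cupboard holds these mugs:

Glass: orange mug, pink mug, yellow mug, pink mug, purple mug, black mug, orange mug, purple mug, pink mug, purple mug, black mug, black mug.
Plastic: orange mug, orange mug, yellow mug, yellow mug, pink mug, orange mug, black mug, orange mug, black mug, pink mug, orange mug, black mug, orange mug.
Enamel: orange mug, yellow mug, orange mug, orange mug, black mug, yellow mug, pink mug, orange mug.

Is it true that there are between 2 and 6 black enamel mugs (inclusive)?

There is 1 black enamel mug.
The claim requires 2 ≤ 1 ≤ 6, which does not hold.

False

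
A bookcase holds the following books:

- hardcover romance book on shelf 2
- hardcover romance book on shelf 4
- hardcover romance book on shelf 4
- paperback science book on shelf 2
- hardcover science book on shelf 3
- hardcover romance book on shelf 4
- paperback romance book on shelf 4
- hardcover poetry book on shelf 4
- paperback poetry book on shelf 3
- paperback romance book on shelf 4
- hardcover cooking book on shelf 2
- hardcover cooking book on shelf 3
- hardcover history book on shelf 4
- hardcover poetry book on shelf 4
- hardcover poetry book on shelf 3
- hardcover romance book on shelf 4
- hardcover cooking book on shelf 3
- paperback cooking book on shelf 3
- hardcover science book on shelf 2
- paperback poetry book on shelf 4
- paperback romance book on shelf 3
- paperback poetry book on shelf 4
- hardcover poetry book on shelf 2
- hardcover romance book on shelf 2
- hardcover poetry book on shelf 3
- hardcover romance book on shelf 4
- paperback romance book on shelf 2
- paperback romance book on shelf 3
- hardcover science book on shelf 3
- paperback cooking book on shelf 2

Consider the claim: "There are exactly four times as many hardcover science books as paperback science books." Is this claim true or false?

False

There are 3 hardcover science books.
There is 1 paperback science book.
The claim requires 3 = 4 × 1 = 4, which does not hold.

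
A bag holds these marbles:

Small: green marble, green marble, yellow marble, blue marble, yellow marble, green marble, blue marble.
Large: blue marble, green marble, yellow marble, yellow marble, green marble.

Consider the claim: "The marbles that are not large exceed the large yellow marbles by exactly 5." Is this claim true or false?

True

|marbles that are not large| = 7.
|large yellow marbles| = 2.
The claim requires 7 − 2 (= 5) to equal 5, which holds.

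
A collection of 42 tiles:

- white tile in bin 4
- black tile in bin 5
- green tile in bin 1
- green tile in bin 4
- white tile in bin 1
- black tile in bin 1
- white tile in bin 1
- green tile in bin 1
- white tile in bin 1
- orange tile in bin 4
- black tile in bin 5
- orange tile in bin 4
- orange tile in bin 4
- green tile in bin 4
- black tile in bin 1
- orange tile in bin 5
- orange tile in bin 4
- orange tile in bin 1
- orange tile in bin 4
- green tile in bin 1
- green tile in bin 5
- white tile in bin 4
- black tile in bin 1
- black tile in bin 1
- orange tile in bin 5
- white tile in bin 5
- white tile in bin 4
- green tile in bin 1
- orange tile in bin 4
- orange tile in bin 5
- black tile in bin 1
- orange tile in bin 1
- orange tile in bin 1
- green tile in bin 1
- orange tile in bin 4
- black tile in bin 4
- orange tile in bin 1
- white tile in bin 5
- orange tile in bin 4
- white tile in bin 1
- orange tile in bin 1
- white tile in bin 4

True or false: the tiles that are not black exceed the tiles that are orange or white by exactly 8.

True

|tiles that are not black| = 34.
|tiles that are orange or white| = 26.
The claim requires 34 − 26 (= 8) to equal 8, which holds.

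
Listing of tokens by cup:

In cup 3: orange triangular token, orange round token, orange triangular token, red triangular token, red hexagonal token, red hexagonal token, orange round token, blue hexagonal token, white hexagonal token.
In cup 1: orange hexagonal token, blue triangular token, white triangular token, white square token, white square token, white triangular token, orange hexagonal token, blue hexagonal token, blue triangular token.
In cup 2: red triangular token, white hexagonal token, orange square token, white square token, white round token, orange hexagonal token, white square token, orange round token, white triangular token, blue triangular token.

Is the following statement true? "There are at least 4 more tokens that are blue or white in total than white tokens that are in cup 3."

True

tokens that are blue or white: 15.
white tokens in cup 3: 1.
The claim requires 15 − 1 = 14 ≥ 4, which holds.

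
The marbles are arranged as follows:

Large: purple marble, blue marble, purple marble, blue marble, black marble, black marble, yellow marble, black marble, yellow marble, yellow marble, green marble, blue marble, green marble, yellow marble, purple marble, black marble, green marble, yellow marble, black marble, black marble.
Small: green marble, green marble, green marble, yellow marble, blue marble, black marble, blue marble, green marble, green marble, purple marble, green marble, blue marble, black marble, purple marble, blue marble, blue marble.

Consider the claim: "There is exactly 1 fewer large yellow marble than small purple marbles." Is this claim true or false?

large yellow marbles: 5.
small purple marbles: 2.
The claim requires 2 − 5 (= -3) to equal 1, which does not hold.

False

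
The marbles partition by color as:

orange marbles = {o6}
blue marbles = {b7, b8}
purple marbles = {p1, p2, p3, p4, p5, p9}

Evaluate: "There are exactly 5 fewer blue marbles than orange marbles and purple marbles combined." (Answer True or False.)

True

There are 2 blue marbles.
orange marbles: 1; purple marbles: 6; combined: 1 + 6 = 7.
The claim requires 7 − 2 (= 5) to equal 5, which holds.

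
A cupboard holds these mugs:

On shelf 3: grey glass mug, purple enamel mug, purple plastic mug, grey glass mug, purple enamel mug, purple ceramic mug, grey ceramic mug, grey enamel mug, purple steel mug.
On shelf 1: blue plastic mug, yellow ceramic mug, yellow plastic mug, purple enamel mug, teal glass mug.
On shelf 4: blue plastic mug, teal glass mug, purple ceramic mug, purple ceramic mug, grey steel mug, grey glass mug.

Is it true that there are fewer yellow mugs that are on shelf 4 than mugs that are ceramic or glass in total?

True

|yellow mugs on shelf 4| = 0.
|mugs that are ceramic or glass| = 10.
The claim requires 0 < 10, which holds.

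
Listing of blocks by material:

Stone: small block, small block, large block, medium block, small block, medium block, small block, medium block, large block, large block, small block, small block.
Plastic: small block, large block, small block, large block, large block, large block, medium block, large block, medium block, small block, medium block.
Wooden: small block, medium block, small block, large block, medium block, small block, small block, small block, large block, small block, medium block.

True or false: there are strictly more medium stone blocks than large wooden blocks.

medium stone blocks: 3.
large wooden blocks: 2.
The claim requires 3 > 2, which holds.

True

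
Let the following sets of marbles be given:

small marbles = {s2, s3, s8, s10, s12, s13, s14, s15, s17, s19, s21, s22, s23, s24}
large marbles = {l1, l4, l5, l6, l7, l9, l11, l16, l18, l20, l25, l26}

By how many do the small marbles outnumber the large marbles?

2

small marbles: 14.
large marbles: 12.
14 − 12 = 2.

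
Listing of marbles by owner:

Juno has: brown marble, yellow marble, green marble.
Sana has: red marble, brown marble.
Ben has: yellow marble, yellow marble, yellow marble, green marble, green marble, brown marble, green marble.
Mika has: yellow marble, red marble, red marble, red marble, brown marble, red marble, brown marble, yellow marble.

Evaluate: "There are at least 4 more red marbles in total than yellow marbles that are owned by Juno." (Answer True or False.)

red marbles: 5.
yellow marbles owned by Juno: 1.
The claim requires 5 − 1 = 4 ≥ 4, which holds.

True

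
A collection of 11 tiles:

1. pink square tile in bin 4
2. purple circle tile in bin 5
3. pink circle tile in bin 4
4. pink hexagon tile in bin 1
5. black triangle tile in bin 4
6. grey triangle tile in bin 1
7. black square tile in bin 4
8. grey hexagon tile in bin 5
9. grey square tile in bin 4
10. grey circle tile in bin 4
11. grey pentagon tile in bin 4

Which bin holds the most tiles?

bin 4

Counts by bin: bin 4→7, bin 5→2, bin 1→2.
The maximum is 7, held uniquely by bin 4.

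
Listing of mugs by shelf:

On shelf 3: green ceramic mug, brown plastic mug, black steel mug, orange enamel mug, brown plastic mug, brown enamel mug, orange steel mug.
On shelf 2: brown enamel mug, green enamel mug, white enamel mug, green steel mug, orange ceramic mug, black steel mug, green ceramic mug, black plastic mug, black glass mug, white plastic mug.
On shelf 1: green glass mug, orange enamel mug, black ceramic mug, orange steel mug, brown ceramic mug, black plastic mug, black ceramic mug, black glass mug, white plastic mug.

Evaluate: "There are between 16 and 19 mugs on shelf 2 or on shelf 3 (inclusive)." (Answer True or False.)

True

|mugs on shelf 2 or on shelf 3| = 17.
The claim requires 16 ≤ 17 ≤ 19, which holds.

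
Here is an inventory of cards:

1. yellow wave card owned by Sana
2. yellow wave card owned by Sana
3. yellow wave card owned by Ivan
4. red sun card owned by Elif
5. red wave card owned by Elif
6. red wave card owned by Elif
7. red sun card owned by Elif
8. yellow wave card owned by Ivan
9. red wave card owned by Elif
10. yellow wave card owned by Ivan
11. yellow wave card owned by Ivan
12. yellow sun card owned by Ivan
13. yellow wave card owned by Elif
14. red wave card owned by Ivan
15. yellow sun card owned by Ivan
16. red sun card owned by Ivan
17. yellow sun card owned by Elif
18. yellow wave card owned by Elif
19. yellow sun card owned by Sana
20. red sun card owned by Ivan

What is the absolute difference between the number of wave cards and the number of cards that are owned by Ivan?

wave cards: 12. cards owned by Ivan: 9.
|12 − 9| = 12 − 9 = 3.

3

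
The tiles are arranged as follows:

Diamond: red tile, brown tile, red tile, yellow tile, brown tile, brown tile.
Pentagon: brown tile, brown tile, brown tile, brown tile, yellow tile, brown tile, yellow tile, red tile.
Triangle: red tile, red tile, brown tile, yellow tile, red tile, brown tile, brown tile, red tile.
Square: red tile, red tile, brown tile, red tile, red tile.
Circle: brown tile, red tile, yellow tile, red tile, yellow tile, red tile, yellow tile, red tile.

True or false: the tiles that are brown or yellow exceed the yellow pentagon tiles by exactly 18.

|tiles that are brown or yellow| = 20.
|yellow pentagon tiles| = 2.
The claim requires 20 − 2 (= 18) to equal 18, which holds.

True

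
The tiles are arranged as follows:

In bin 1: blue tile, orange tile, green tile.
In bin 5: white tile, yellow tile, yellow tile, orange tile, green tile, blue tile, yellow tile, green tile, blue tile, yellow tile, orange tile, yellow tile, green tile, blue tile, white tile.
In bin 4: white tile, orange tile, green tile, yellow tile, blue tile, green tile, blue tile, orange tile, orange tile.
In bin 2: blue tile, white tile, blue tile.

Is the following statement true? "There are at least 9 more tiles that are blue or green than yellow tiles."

False

There are 14 tiles that are blue or green.
There are 6 yellow tiles.
The claim requires 14 − 6 = 8 ≥ 9, which does not hold.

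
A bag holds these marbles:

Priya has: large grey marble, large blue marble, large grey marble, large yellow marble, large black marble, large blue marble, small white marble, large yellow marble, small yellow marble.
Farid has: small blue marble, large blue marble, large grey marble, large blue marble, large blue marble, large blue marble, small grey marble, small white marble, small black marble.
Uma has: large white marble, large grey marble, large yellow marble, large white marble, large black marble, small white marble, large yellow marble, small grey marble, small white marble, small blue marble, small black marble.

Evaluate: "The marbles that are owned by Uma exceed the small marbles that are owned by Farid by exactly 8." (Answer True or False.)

False

marbles owned by Uma: 11.
small marbles owned by Farid: 4.
The claim requires 11 − 4 (= 7) to equal 8, which does not hold.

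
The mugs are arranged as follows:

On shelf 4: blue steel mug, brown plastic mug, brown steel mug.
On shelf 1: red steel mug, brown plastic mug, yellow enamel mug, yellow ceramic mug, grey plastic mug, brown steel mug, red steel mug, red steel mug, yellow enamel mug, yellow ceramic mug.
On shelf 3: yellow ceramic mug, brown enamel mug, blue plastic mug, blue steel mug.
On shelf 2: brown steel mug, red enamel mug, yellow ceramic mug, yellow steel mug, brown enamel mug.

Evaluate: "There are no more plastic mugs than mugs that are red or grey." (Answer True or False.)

|plastic mugs| = 4.
|mugs that are red or grey| = 5.
The claim requires 4 ≤ 5, which holds.

True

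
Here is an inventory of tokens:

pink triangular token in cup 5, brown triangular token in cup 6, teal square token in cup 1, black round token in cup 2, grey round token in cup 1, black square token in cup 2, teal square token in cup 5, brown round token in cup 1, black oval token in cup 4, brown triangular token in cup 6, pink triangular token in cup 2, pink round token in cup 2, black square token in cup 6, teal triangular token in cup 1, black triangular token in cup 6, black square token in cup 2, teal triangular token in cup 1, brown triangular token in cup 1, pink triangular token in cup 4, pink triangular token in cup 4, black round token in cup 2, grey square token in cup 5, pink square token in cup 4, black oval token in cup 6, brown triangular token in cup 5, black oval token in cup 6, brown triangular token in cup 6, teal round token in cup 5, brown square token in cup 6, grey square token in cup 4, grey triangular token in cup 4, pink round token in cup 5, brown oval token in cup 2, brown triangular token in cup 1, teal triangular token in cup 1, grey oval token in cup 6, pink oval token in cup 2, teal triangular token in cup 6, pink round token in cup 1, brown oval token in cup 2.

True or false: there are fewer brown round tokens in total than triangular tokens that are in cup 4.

|brown round tokens| = 1.
|triangular tokens in cup 4| = 3.
The claim requires 1 < 3, which holds.

True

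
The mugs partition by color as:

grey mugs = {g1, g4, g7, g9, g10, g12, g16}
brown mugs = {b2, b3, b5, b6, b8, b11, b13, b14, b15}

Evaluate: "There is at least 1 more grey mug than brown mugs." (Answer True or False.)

|grey mugs| = 7.
|brown mugs| = 9.
The claim requires 7 − 9 = -2 ≥ 1, which does not hold.

False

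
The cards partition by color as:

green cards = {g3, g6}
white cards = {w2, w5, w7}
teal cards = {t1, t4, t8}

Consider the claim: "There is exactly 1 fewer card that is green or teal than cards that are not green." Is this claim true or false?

There are 5 cards that are green or teal.
There are 6 cards that are not green.
The claim requires 6 − 5 (= 1) to equal 1, which holds.

True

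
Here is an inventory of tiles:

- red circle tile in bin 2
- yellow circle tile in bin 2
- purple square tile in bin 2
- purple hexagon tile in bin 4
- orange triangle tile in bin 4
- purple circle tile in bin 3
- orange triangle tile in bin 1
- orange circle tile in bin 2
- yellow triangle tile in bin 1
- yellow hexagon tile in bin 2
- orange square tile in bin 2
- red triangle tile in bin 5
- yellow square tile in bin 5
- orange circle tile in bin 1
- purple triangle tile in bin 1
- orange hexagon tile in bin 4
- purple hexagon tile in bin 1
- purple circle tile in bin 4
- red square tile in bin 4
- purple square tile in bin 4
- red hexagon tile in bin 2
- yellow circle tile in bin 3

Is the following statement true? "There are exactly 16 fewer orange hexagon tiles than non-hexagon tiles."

There is 1 orange hexagon tile.
There are 17 non-hexagon tiles.
The claim requires 17 − 1 (= 16) to equal 16, which holds.

True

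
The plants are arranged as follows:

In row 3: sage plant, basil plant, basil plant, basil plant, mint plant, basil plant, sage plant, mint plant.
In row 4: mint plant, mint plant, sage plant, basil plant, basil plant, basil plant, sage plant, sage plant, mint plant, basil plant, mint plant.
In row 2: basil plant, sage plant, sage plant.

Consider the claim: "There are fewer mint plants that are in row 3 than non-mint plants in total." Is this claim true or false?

mint plants in row 3: 2.
non-mint plants: 16.
The claim requires 2 < 16, which holds.

True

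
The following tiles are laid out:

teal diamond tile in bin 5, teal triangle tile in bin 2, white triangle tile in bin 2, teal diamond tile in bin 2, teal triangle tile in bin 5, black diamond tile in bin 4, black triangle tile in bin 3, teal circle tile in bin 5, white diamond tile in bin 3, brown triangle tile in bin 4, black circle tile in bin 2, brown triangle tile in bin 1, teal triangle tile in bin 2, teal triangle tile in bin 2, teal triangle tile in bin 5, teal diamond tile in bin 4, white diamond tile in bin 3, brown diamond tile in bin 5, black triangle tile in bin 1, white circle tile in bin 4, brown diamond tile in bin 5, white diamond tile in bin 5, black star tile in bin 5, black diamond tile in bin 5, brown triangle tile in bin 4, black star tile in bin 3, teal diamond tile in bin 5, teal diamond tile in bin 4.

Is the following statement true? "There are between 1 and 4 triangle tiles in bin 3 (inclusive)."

|triangle tiles in bin 3| = 1.
The claim requires 1 ≤ 1 ≤ 4, which holds.

True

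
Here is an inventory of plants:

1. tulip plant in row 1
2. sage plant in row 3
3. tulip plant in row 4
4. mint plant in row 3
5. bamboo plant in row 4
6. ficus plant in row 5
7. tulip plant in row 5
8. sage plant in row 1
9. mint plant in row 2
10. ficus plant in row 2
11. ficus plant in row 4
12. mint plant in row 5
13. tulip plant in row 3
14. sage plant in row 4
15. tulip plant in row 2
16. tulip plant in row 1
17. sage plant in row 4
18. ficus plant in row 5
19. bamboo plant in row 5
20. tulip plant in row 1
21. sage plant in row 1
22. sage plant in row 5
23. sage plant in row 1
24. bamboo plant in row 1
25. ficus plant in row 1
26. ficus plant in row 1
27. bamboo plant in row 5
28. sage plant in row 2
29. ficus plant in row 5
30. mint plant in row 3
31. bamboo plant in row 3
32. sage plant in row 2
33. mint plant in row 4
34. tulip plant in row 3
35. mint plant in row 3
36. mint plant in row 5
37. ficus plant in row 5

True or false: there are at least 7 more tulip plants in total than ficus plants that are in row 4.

True

There are 8 tulip plants.
There is 1 ficus plant in row 4.
The claim requires 8 − 1 = 7 ≥ 7, which holds.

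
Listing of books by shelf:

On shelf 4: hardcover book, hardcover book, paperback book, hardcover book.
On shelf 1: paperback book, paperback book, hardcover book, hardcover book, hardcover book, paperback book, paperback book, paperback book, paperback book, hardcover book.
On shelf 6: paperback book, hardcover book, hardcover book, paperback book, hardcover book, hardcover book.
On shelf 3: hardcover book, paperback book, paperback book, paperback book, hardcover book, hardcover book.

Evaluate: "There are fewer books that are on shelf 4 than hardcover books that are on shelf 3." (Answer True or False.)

False

books on shelf 4: 4.
hardcover books on shelf 3: 3.
The claim requires 4 < 3, which does not hold.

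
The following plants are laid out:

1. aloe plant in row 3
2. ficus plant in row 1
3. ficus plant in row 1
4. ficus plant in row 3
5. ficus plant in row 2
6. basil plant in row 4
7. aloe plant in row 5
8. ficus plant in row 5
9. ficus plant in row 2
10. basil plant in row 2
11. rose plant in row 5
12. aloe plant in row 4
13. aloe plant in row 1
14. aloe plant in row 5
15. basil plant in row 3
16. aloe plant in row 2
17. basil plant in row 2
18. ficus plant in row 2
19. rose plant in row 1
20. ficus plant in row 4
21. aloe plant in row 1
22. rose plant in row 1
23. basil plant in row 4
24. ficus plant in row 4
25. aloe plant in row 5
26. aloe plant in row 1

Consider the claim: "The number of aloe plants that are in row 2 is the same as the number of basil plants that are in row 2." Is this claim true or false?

False

There is 1 aloe plant in row 2.
There are 2 basil plants in row 2.
The claim requires 1 = 2, which does not hold.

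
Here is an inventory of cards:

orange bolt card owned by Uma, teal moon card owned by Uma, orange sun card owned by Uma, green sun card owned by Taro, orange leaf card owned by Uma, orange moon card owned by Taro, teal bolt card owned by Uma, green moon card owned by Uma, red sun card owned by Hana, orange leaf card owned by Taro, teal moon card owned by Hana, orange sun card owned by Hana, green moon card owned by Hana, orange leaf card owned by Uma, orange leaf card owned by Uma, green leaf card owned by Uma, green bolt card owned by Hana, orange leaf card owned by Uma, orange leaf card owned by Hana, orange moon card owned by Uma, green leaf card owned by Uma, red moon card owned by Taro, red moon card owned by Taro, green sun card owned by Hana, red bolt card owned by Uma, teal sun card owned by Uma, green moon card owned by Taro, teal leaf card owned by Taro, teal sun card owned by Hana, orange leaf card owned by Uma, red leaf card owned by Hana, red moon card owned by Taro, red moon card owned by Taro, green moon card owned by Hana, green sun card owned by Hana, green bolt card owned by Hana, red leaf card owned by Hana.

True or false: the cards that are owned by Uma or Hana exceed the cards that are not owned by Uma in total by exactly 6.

True

cards owned by Uma or Hana: 28.
cards that are not owned by Uma: 22.
The claim requires 28 − 22 (= 6) to equal 6, which holds.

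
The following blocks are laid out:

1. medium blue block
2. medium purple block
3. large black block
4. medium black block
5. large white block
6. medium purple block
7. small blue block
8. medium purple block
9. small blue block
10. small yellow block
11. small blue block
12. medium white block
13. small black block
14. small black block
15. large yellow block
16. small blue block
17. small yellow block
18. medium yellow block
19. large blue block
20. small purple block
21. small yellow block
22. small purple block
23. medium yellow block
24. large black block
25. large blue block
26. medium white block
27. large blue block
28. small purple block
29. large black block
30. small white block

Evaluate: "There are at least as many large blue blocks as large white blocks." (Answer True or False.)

True

There are 3 large blue blocks.
There is 1 large white block.
The claim requires 3 ≥ 1, which holds.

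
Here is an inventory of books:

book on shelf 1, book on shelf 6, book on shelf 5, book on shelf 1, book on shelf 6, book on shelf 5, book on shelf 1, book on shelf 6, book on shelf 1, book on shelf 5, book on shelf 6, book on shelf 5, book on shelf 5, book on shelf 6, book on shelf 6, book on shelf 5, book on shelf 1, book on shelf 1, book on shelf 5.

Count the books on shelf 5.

7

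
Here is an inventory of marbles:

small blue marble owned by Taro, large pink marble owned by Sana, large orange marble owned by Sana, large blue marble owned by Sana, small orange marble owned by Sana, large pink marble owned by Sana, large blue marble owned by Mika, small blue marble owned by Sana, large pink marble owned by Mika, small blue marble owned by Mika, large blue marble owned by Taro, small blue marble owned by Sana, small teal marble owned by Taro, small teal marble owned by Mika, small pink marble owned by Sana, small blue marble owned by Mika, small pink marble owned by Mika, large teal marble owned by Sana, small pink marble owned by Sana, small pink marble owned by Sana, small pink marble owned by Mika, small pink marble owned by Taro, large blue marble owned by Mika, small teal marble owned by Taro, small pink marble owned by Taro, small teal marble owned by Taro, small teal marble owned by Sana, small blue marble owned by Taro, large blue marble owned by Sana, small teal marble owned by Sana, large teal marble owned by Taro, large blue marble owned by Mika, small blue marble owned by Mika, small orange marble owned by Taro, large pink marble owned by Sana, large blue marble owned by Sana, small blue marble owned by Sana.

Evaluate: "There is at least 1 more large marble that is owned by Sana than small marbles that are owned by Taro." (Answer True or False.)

False

large marbles owned by Sana: 8.
small marbles owned by Taro: 8.
The claim requires 8 − 8 = 0 ≥ 1, which does not hold.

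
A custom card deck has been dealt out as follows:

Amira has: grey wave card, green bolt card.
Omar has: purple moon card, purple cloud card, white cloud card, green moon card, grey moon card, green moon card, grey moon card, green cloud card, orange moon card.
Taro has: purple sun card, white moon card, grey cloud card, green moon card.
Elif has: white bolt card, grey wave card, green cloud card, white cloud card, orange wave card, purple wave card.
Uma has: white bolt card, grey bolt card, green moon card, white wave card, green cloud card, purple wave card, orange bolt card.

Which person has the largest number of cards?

Counts by player: Omar→9, Uma→7, Elif→6, Taro→4, Amira→2.
The maximum is 9, held uniquely by Omar.

Omar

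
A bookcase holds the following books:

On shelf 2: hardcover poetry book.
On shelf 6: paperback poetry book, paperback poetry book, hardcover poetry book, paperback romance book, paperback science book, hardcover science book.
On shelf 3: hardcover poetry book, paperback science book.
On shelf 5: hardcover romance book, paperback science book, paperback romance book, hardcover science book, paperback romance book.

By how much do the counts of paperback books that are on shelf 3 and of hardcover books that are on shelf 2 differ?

paperback books on shelf 3: 1. hardcover books on shelf 2: 1.
|1 − 1| = 1 − 1 = 0.

0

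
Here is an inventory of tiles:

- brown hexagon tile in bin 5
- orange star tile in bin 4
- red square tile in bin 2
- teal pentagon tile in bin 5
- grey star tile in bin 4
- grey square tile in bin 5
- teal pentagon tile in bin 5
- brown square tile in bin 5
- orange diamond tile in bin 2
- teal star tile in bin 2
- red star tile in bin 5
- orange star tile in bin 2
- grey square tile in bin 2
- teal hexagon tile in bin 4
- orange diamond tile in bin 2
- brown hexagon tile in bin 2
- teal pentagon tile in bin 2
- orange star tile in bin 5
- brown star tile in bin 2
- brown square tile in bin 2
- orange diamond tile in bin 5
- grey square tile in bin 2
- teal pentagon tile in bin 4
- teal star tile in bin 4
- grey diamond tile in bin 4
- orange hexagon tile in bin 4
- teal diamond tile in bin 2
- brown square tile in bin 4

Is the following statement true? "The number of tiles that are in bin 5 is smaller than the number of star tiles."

There are 8 tiles in bin 5.
There are 8 star tiles.
The claim requires 8 < 8, which does not hold.

False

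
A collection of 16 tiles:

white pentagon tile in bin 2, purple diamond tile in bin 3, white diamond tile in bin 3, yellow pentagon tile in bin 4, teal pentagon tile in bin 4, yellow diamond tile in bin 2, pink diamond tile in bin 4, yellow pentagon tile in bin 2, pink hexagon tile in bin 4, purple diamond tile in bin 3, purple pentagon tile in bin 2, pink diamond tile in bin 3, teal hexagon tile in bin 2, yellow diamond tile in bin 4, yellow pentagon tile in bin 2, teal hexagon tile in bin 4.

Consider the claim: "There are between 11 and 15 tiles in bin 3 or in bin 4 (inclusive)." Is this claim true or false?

There are 10 tiles in bin 3 or in bin 4.
The claim requires 11 ≤ 10 ≤ 15, which does not hold.

False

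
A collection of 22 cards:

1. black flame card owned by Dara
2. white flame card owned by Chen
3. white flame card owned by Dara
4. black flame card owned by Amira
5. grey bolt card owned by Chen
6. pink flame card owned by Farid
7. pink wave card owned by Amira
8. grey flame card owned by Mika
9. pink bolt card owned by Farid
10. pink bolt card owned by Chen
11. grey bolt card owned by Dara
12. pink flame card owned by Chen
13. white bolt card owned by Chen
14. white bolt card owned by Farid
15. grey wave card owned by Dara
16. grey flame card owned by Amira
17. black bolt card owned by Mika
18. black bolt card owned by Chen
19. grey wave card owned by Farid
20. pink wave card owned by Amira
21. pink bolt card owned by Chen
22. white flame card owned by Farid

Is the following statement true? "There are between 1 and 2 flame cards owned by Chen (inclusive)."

|flame cards owned by Chen| = 2.
The claim requires 1 ≤ 2 ≤ 2, which holds.

True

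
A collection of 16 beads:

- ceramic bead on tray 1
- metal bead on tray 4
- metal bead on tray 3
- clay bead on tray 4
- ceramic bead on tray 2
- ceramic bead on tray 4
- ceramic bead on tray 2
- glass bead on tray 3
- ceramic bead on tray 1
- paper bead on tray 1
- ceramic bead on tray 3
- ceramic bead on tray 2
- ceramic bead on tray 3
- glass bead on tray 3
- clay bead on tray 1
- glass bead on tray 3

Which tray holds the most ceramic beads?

Counts by tray (restricted to ceramic beads): tray 2→3, tray 3→2, tray 1→2, tray 4→1.
The maximum is 3, held uniquely by tray 2.

tray 2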